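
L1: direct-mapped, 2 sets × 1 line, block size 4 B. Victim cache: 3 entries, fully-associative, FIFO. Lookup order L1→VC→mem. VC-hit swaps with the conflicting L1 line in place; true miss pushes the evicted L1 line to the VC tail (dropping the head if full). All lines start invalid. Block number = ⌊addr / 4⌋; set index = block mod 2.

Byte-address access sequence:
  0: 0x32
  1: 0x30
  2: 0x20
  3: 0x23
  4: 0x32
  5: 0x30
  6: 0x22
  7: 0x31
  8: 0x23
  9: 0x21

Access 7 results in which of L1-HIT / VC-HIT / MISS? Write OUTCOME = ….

  [0] addr=0x32 blk=12 s=0: MISS | VC []
  [1] addr=0x30 blk=12 s=0: L1-HIT | VC []
  [2] addr=0x20 blk=8 s=0: MISS | VC [12]
  [3] addr=0x23 blk=8 s=0: L1-HIT | VC [12]
  [4] addr=0x32 blk=12 s=0: VC-HIT | VC [8]
  [5] addr=0x30 blk=12 s=0: L1-HIT | VC [8]
  [6] addr=0x22 blk=8 s=0: VC-HIT | VC [12]
  [7] addr=0x31 blk=12 s=0: VC-HIT | VC [8]
  [8] addr=0x23 blk=8 s=0: VC-HIT | VC [12]
  [9] addr=0x21 blk=8 s=0: L1-HIT | VC [12]

OUTCOME = VC-HIT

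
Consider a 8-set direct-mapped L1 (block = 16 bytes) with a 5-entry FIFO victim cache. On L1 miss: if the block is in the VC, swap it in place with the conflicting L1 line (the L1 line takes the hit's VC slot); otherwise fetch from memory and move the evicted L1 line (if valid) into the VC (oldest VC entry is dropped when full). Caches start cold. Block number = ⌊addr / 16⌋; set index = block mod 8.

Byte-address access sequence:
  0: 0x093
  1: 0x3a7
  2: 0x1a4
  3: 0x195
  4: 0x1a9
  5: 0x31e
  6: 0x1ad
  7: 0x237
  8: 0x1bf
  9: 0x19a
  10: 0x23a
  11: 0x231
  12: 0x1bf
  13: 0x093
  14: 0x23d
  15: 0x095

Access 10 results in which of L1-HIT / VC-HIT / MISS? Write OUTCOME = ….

0: 0x93 (blk 9, set 1) → MISS  vc=[]
1: 0x3a7 (blk 58, set 2) → MISS  vc=[]
2: 0x1a4 (blk 26, set 2) → MISS  vc=[58]
3: 0x195 (blk 25, set 1) → MISS  vc=[58, 9]
4: 0x1a9 (blk 26, set 2) → L1-HIT  vc=[58, 9]
5: 0x31e (blk 49, set 1) → MISS  vc=[58, 9, 25]
6: 0x1ad (blk 26, set 2) → L1-HIT  vc=[58, 9, 25]
7: 0x237 (blk 35, set 3) → MISS  vc=[58, 9, 25]
8: 0x1bf (blk 27, set 3) → MISS  vc=[58, 9, 25, 35]
9: 0x19a (blk 25, set 1) → VC-HIT  vc=[58, 9, 49, 35]
10: 0x23a (blk 35, set 3) → VC-HIT  vc=[58, 9, 49, 27]
11: 0x231 (blk 35, set 3) → L1-HIT  vc=[58, 9, 49, 27]
12: 0x1bf (blk 27, set 3) → VC-HIT  vc=[58, 9, 49, 35]
13: 0x93 (blk 9, set 1) → VC-HIT  vc=[58, 25, 49, 35]
14: 0x23d (blk 35, set 3) → VC-HIT  vc=[58, 25, 49, 27]
15: 0x95 (blk 9, set 1) → L1-HIT  vc=[58, 25, 49, 27]

OUTCOME = VC-HIT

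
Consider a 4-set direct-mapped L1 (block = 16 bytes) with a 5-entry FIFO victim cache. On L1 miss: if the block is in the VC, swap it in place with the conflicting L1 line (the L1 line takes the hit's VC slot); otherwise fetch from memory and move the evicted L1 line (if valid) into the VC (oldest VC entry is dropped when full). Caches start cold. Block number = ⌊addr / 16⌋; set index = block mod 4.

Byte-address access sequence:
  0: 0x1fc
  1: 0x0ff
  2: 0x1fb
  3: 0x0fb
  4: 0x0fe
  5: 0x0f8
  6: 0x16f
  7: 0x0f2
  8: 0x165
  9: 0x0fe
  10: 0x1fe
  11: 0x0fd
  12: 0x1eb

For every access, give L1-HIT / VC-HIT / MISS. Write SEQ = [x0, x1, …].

0: 0x1fc (blk 31, set 3) → MISS  vc=[]
1: 0xff (blk 15, set 3) → MISS  vc=[31]
2: 0x1fb (blk 31, set 3) → VC-HIT  vc=[15]
3: 0xfb (blk 15, set 3) → VC-HIT  vc=[31]
4: 0xfe (blk 15, set 3) → L1-HIT  vc=[31]
5: 0xf8 (blk 15, set 3) → L1-HIT  vc=[31]
6: 0x16f (blk 22, set 2) → MISS  vc=[31]
7: 0xf2 (blk 15, set 3) → L1-HIT  vc=[31]
8: 0x165 (blk 22, set 2) → L1-HIT  vc=[31]
9: 0xfe (blk 15, set 3) → L1-HIT  vc=[31]
10: 0x1fe (blk 31, set 3) → VC-HIT  vc=[15]
11: 0xfd (blk 15, set 3) → VC-HIT  vc=[31]
12: 0x1eb (blk 30, set 2) → MISS  vc=[31, 22]

SEQ = [MISS, MISS, VC-HIT, VC-HIT, L1-HIT, L1-HIT, MISS, L1-HIT, L1-HIT, L1-HIT, VC-HIT, VC-HIT, MISS]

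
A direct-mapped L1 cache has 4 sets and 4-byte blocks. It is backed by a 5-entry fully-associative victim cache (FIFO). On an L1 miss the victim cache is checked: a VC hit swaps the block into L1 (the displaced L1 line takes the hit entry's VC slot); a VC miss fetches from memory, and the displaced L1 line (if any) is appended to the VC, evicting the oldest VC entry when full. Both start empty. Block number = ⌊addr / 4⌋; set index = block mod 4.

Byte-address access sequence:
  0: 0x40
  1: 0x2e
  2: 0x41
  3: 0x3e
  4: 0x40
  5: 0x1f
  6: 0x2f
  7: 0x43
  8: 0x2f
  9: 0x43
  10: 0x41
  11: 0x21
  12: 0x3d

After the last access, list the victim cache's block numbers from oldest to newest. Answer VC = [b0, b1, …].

0: 0x40 (blk 16, set 0) → MISS  vc=[]
1: 0x2e (blk 11, set 3) → MISS  vc=[]
2: 0x41 (blk 16, set 0) → L1-HIT  vc=[]
3: 0x3e (blk 15, set 3) → MISS  vc=[11]
4: 0x40 (blk 16, set 0) → L1-HIT  vc=[11]
5: 0x1f (blk 7, set 3) → MISS  vc=[11, 15]
6: 0x2f (blk 11, set 3) → VC-HIT  vc=[7, 15]
7: 0x43 (blk 16, set 0) → L1-HIT  vc=[7, 15]
8: 0x2f (blk 11, set 3) → L1-HIT  vc=[7, 15]
9: 0x43 (blk 16, set 0) → L1-HIT  vc=[7, 15]
10: 0x41 (blk 16, set 0) → L1-HIT  vc=[7, 15]
11: 0x21 (blk 8, set 0) → MISS  vc=[7, 15, 16]
12: 0x3d (blk 15, set 3) → VC-HIT  vc=[7, 11, 16]

VC = [7, 11, 16]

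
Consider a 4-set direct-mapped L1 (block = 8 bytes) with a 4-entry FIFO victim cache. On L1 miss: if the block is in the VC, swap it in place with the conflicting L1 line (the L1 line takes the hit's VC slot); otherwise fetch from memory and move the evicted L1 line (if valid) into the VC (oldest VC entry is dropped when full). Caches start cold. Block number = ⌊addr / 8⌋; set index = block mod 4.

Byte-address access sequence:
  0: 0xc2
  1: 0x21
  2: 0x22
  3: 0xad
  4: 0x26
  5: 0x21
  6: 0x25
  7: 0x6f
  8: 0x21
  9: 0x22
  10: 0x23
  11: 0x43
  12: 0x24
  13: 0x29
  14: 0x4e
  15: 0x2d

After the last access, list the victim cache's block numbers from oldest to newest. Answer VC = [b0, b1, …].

VC = [21, 8, 13, 9]

  [0] addr=0xc2 blk=24 s=0: MISS | VC []
  [1] addr=0x21 blk=4 s=0: MISS | VC [24]
  [2] addr=0x22 blk=4 s=0: L1-HIT | VC [24]
  [3] addr=0xad blk=21 s=1: MISS | VC [24]
  [4] addr=0x26 blk=4 s=0: L1-HIT | VC [24]
  [5] addr=0x21 blk=4 s=0: L1-HIT | VC [24]
  [6] addr=0x25 blk=4 s=0: L1-HIT | VC [24]
  [7] addr=0x6f blk=13 s=1: MISS | VC [24, 21]
  [8] addr=0x21 blk=4 s=0: L1-HIT | VC [24, 21]
  [9] addr=0x22 blk=4 s=0: L1-HIT | VC [24, 21]
  [10] addr=0x23 blk=4 s=0: L1-HIT | VC [24, 21]
  [11] addr=0x43 blk=8 s=0: MISS | VC [24, 21, 4]
  [12] addr=0x24 blk=4 s=0: VC-HIT | VC [24, 21, 8]
  [13] addr=0x29 blk=5 s=1: MISS | VC [24, 21, 8, 13]
  [14] addr=0x4e blk=9 s=1: MISS | VC [21, 8, 13, 5]
  [15] addr=0x2d blk=5 s=1: VC-HIT | VC [21, 8, 13, 9]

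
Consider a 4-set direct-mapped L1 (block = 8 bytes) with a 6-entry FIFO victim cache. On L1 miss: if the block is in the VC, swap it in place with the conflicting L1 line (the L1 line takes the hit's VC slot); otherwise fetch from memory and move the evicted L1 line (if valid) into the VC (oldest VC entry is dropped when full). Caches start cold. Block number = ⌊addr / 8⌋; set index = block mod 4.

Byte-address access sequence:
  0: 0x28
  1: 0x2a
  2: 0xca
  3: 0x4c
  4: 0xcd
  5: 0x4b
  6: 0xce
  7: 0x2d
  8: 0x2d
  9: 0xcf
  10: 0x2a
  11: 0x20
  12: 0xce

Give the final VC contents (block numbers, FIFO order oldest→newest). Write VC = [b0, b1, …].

VC = [5, 9]

0: 0x28 (blk 5, set 1) → MISS  vc=[]
1: 0x2a (blk 5, set 1) → L1-HIT  vc=[]
2: 0xca (blk 25, set 1) → MISS  vc=[5]
3: 0x4c (blk 9, set 1) → MISS  vc=[5, 25]
4: 0xcd (blk 25, set 1) → VC-HIT  vc=[5, 9]
5: 0x4b (blk 9, set 1) → VC-HIT  vc=[5, 25]
6: 0xce (blk 25, set 1) → VC-HIT  vc=[5, 9]
7: 0x2d (blk 5, set 1) → VC-HIT  vc=[25, 9]
8: 0x2d (blk 5, set 1) → L1-HIT  vc=[25, 9]
9: 0xcf (blk 25, set 1) → VC-HIT  vc=[5, 9]
10: 0x2a (blk 5, set 1) → VC-HIT  vc=[25, 9]
11: 0x20 (blk 4, set 0) → MISS  vc=[25, 9]
12: 0xce (blk 25, set 1) → VC-HIT  vc=[5, 9]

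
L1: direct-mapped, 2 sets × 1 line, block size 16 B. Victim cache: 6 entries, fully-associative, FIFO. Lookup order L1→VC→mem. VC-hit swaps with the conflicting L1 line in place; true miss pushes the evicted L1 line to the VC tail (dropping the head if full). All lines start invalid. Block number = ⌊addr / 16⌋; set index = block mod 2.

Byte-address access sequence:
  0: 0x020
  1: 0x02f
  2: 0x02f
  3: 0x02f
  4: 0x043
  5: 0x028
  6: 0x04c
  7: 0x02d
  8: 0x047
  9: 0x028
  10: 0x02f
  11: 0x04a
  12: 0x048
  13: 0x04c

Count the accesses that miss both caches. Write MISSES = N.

MISSES = 2

0: 0x20 (blk 2, set 0) → MISS  vc=[]
1: 0x2f (blk 2, set 0) → L1-HIT  vc=[]
2: 0x2f (blk 2, set 0) → L1-HIT  vc=[]
3: 0x2f (blk 2, set 0) → L1-HIT  vc=[]
4: 0x43 (blk 4, set 0) → MISS  vc=[2]
5: 0x28 (blk 2, set 0) → VC-HIT  vc=[4]
6: 0x4c (blk 4, set 0) → VC-HIT  vc=[2]
7: 0x2d (blk 2, set 0) → VC-HIT  vc=[4]
8: 0x47 (blk 4, set 0) → VC-HIT  vc=[2]
9: 0x28 (blk 2, set 0) → VC-HIT  vc=[4]
10: 0x2f (blk 2, set 0) → L1-HIT  vc=[4]
11: 0x4a (blk 4, set 0) → VC-HIT  vc=[2]
12: 0x48 (blk 4, set 0) → L1-HIT  vc=[2]
13: 0x4c (blk 4, set 0) → L1-HIT  vc=[2]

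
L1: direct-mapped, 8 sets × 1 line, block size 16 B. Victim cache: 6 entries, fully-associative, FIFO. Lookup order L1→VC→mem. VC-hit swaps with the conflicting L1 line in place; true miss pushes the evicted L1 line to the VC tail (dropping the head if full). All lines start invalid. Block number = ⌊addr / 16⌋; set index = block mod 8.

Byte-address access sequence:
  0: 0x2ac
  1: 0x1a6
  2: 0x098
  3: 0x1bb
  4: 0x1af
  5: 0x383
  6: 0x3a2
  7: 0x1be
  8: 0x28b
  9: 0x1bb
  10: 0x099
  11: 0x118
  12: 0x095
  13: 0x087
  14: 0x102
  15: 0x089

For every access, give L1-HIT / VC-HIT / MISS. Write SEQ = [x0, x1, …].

SEQ = [MISS, MISS, MISS, MISS, L1-HIT, MISS, MISS, L1-HIT, MISS, L1-HIT, L1-HIT, MISS, VC-HIT, MISS, MISS, VC-HIT]

  [0] addr=0x2ac blk=42 s=2: MISS | VC []
  [1] addr=0x1a6 blk=26 s=2: MISS | VC [42]
  [2] addr=0x98 blk=9 s=1: MISS | VC [42]
  [3] addr=0x1bb blk=27 s=3: MISS | VC [42]
  [4] addr=0x1af blk=26 s=2: L1-HIT | VC [42]
  [5] addr=0x383 blk=56 s=0: MISS | VC [42]
  [6] addr=0x3a2 blk=58 s=2: MISS | VC [42, 26]
  [7] addr=0x1be blk=27 s=3: L1-HIT | VC [42, 26]
  [8] addr=0x28b blk=40 s=0: MISS | VC [42, 26, 56]
  [9] addr=0x1bb blk=27 s=3: L1-HIT | VC [42, 26, 56]
  [10] addr=0x99 blk=9 s=1: L1-HIT | VC [42, 26, 56]
  [11] addr=0x118 blk=17 s=1: MISS | VC [42, 26, 56, 9]
  [12] addr=0x95 blk=9 s=1: VC-HIT | VC [42, 26, 56, 17]
  [13] addr=0x87 blk=8 s=0: MISS | VC [42, 26, 56, 17, 40]
  [14] addr=0x102 blk=16 s=0: MISS | VC [42, 26, 56, 17, 40, 8]
  [15] addr=0x89 blk=8 s=0: VC-HIT | VC [42, 26, 56, 17, 40, 16]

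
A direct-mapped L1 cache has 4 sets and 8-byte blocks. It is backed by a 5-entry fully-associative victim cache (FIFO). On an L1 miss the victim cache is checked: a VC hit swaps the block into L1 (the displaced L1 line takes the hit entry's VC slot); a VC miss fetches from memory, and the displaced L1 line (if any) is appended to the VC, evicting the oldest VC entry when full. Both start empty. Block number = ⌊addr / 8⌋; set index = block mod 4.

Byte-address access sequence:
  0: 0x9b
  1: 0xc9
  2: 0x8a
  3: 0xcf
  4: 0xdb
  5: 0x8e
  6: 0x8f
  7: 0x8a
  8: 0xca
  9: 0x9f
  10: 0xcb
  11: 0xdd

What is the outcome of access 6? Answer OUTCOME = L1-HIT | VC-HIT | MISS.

OUTCOME = L1-HIT

0: 0x9b (blk 19, set 3) → MISS  vc=[]
1: 0xc9 (blk 25, set 1) → MISS  vc=[]
2: 0x8a (blk 17, set 1) → MISS  vc=[25]
3: 0xcf (blk 25, set 1) → VC-HIT  vc=[17]
4: 0xdb (blk 27, set 3) → MISS  vc=[17, 19]
5: 0x8e (blk 17, set 1) → VC-HIT  vc=[25, 19]
6: 0x8f (blk 17, set 1) → L1-HIT  vc=[25, 19]
7: 0x8a (blk 17, set 1) → L1-HIT  vc=[25, 19]
8: 0xca (blk 25, set 1) → VC-HIT  vc=[17, 19]
9: 0x9f (blk 19, set 3) → VC-HIT  vc=[17, 27]
10: 0xcb (blk 25, set 1) → L1-HIT  vc=[17, 27]
11: 0xdd (blk 27, set 3) → VC-HIT  vc=[17, 19]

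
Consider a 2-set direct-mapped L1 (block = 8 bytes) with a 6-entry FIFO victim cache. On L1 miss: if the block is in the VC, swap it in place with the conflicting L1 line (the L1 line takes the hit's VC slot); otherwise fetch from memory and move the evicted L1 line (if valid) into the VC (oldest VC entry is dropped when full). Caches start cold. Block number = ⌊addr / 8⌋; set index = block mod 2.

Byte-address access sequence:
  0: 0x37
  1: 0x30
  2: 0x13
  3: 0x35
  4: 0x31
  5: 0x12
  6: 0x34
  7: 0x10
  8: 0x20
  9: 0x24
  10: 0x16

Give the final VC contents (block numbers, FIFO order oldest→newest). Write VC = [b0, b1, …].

  [0] addr=0x37 blk=6 s=0: MISS | VC []
  [1] addr=0x30 blk=6 s=0: L1-HIT | VC []
  [2] addr=0x13 blk=2 s=0: MISS | VC [6]
  [3] addr=0x35 blk=6 s=0: VC-HIT | VC [2]
  [4] addr=0x31 blk=6 s=0: L1-HIT | VC [2]
  [5] addr=0x12 blk=2 s=0: VC-HIT | VC [6]
  [6] addr=0x34 blk=6 s=0: VC-HIT | VC [2]
  [7] addr=0x10 blk=2 s=0: VC-HIT | VC [6]
  [8] addr=0x20 blk=4 s=0: MISS | VC [6, 2]
  [9] addr=0x24 blk=4 s=0: L1-HIT | VC [6, 2]
  [10] addr=0x16 blk=2 s=0: VC-HIT | VC [6, 4]

VC = [6, 4]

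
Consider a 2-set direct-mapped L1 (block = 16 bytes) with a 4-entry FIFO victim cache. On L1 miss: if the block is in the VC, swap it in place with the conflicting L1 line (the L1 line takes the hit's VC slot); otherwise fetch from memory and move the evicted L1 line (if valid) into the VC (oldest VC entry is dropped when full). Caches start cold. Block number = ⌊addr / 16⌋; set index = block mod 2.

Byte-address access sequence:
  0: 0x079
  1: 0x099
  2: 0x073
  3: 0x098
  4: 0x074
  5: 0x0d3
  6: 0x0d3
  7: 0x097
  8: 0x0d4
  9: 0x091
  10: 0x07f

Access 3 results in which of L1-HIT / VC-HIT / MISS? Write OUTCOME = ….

OUTCOME = VC-HIT

#0 0x79→b7/s1 MISS; vc=[]
#1 0x99→b9/s1 MISS; vc=[7]
#2 0x73→b7/s1 VC-HIT; vc=[9]
#3 0x98→b9/s1 VC-HIT; vc=[7]
#4 0x74→b7/s1 VC-HIT; vc=[9]
#5 0xd3→b13/s1 MISS; vc=[9,7]
#6 0xd3→b13/s1 L1-HIT; vc=[9,7]
#7 0x97→b9/s1 VC-HIT; vc=[13,7]
#8 0xd4→b13/s1 VC-HIT; vc=[9,7]
#9 0x91→b9/s1 VC-HIT; vc=[13,7]
#10 0x7f→b7/s1 VC-HIT; vc=[13,9]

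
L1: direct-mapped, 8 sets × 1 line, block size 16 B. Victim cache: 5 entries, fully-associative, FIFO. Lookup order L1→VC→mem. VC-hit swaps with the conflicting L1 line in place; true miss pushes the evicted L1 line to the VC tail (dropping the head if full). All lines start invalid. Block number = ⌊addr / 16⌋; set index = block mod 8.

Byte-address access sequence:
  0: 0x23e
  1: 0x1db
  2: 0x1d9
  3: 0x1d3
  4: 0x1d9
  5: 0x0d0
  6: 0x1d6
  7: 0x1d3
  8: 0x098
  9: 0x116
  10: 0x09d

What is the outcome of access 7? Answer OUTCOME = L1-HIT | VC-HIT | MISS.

OUTCOME = L1-HIT

0: 0x23e (blk 35, set 3) → MISS  vc=[]
1: 0x1db (blk 29, set 5) → MISS  vc=[]
2: 0x1d9 (blk 29, set 5) → L1-HIT  vc=[]
3: 0x1d3 (blk 29, set 5) → L1-HIT  vc=[]
4: 0x1d9 (blk 29, set 5) → L1-HIT  vc=[]
5: 0xd0 (blk 13, set 5) → MISS  vc=[29]
6: 0x1d6 (blk 29, set 5) → VC-HIT  vc=[13]
7: 0x1d3 (blk 29, set 5) → L1-HIT  vc=[13]
8: 0x98 (blk 9, set 1) → MISS  vc=[13]
9: 0x116 (blk 17, set 1) → MISS  vc=[13, 9]
10: 0x9d (blk 9, set 1) → VC-HIT  vc=[13, 17]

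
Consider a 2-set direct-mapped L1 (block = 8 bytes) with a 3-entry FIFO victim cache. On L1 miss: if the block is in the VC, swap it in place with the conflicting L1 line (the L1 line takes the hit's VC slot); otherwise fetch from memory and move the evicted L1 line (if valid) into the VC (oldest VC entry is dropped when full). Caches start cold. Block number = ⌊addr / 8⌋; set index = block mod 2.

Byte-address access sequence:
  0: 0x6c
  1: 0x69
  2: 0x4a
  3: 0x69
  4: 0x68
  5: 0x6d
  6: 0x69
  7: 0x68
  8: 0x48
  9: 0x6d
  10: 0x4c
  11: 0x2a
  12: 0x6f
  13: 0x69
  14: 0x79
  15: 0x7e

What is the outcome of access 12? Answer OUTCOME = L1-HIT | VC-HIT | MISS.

0: 0x6c (blk 13, set 1) → MISS  vc=[]
1: 0x69 (blk 13, set 1) → L1-HIT  vc=[]
2: 0x4a (blk 9, set 1) → MISS  vc=[13]
3: 0x69 (blk 13, set 1) → VC-HIT  vc=[9]
4: 0x68 (blk 13, set 1) → L1-HIT  vc=[9]
5: 0x6d (blk 13, set 1) → L1-HIT  vc=[9]
6: 0x69 (blk 13, set 1) → L1-HIT  vc=[9]
7: 0x68 (blk 13, set 1) → L1-HIT  vc=[9]
8: 0x48 (blk 9, set 1) → VC-HIT  vc=[13]
9: 0x6d (blk 13, set 1) → VC-HIT  vc=[9]
10: 0x4c (blk 9, set 1) → VC-HIT  vc=[13]
11: 0x2a (blk 5, set 1) → MISS  vc=[13, 9]
12: 0x6f (blk 13, set 1) → VC-HIT  vc=[5, 9]
13: 0x69 (blk 13, set 1) → L1-HIT  vc=[5, 9]
14: 0x79 (blk 15, set 1) → MISS  vc=[5, 9, 13]
15: 0x7e (blk 15, set 1) → L1-HIT  vc=[5, 9, 13]

OUTCOME = VC-HIT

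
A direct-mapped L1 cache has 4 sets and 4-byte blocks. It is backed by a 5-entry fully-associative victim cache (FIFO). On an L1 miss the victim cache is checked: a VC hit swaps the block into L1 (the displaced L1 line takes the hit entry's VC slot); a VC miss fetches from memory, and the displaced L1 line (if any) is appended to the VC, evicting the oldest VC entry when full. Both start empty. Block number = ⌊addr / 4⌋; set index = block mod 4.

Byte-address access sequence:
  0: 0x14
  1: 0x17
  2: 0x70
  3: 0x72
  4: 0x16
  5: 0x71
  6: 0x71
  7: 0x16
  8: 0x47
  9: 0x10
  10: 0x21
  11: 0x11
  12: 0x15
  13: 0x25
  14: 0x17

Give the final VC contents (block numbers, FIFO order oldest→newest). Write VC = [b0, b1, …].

VC = [17, 28, 8, 9]

0: 0x14 (blk 5, set 1) → MISS  vc=[]
1: 0x17 (blk 5, set 1) → L1-HIT  vc=[]
2: 0x70 (blk 28, set 0) → MISS  vc=[]
3: 0x72 (blk 28, set 0) → L1-HIT  vc=[]
4: 0x16 (blk 5, set 1) → L1-HIT  vc=[]
5: 0x71 (blk 28, set 0) → L1-HIT  vc=[]
6: 0x71 (blk 28, set 0) → L1-HIT  vc=[]
7: 0x16 (blk 5, set 1) → L1-HIT  vc=[]
8: 0x47 (blk 17, set 1) → MISS  vc=[5]
9: 0x10 (blk 4, set 0) → MISS  vc=[5, 28]
10: 0x21 (blk 8, set 0) → MISS  vc=[5, 28, 4]
11: 0x11 (blk 4, set 0) → VC-HIT  vc=[5, 28, 8]
12: 0x15 (blk 5, set 1) → VC-HIT  vc=[17, 28, 8]
13: 0x25 (blk 9, set 1) → MISS  vc=[17, 28, 8, 5]
14: 0x17 (blk 5, set 1) → VC-HIT  vc=[17, 28, 8, 9]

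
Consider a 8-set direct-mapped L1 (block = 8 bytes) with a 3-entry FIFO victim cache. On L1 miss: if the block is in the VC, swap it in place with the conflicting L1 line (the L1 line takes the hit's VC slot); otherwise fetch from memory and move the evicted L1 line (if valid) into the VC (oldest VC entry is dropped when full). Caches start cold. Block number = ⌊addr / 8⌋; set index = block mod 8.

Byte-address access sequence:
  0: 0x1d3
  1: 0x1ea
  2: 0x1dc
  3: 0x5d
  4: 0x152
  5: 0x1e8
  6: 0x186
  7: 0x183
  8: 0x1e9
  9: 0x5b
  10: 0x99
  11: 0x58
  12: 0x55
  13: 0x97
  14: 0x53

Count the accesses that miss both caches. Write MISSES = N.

MISSES = 9

#0 0x1d3→b58/s2 MISS; vc=[]
#1 0x1ea→b61/s5 MISS; vc=[]
#2 0x1dc→b59/s3 MISS; vc=[]
#3 0x5d→b11/s3 MISS; vc=[59]
#4 0x152→b42/s2 MISS; vc=[59,58]
#5 0x1e8→b61/s5 L1-HIT; vc=[59,58]
#6 0x186→b48/s0 MISS; vc=[59,58]
#7 0x183→b48/s0 L1-HIT; vc=[59,58]
#8 0x1e9→b61/s5 L1-HIT; vc=[59,58]
#9 0x5b→b11/s3 L1-HIT; vc=[59,58]
#10 0x99→b19/s3 MISS; vc=[59,58,11]
#11 0x58→b11/s3 VC-HIT; vc=[59,58,19]
#12 0x55→b10/s2 MISS; vc=[58,19,42]
#13 0x97→b18/s2 MISS; vc=[19,42,10]
#14 0x53→b10/s2 VC-HIT; vc=[19,42,18]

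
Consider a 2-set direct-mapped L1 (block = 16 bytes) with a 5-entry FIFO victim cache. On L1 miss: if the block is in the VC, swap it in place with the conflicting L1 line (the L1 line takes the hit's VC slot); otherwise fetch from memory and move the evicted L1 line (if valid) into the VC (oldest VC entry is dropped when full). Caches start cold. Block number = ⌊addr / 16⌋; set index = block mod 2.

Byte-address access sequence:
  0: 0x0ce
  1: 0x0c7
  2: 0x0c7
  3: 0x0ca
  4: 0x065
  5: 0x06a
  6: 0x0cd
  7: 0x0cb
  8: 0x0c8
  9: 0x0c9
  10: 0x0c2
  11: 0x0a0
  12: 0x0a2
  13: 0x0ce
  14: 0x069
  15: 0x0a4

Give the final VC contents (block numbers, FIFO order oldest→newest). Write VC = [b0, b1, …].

VC = [12, 6]

0: 0xce (blk 12, set 0) → MISS  vc=[]
1: 0xc7 (blk 12, set 0) → L1-HIT  vc=[]
2: 0xc7 (blk 12, set 0) → L1-HIT  vc=[]
3: 0xca (blk 12, set 0) → L1-HIT  vc=[]
4: 0x65 (blk 6, set 0) → MISS  vc=[12]
5: 0x6a (blk 6, set 0) → L1-HIT  vc=[12]
6: 0xcd (blk 12, set 0) → VC-HIT  vc=[6]
7: 0xcb (blk 12, set 0) → L1-HIT  vc=[6]
8: 0xc8 (blk 12, set 0) → L1-HIT  vc=[6]
9: 0xc9 (blk 12, set 0) → L1-HIT  vc=[6]
10: 0xc2 (blk 12, set 0) → L1-HIT  vc=[6]
11: 0xa0 (blk 10, set 0) → MISS  vc=[6, 12]
12: 0xa2 (blk 10, set 0) → L1-HIT  vc=[6, 12]
13: 0xce (blk 12, set 0) → VC-HIT  vc=[6, 10]
14: 0x69 (blk 6, set 0) → VC-HIT  vc=[12, 10]
15: 0xa4 (blk 10, set 0) → VC-HIT  vc=[12, 6]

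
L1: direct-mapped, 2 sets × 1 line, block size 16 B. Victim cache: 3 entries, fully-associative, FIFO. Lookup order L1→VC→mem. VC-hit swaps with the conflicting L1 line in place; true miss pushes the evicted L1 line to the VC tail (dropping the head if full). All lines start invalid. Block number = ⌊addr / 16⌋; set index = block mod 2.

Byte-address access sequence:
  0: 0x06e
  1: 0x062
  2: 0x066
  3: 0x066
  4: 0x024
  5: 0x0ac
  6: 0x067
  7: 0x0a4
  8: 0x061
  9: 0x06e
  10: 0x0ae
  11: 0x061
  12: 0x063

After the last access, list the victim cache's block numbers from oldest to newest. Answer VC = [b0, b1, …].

VC = [10, 2]

  [0] addr=0x6e blk=6 s=0: MISS | VC []
  [1] addr=0x62 blk=6 s=0: L1-HIT | VC []
  [2] addr=0x66 blk=6 s=0: L1-HIT | VC []
  [3] addr=0x66 blk=6 s=0: L1-HIT | VC []
  [4] addr=0x24 blk=2 s=0: MISS | VC [6]
  [5] addr=0xac blk=10 s=0: MISS | VC [6, 2]
  [6] addr=0x67 blk=6 s=0: VC-HIT | VC [10, 2]
  [7] addr=0xa4 blk=10 s=0: VC-HIT | VC [6, 2]
  [8] addr=0x61 blk=6 s=0: VC-HIT | VC [10, 2]
  [9] addr=0x6e blk=6 s=0: L1-HIT | VC [10, 2]
  [10] addr=0xae blk=10 s=0: VC-HIT | VC [6, 2]
  [11] addr=0x61 blk=6 s=0: VC-HIT | VC [10, 2]
  [12] addr=0x63 blk=6 s=0: L1-HIT | VC [10, 2]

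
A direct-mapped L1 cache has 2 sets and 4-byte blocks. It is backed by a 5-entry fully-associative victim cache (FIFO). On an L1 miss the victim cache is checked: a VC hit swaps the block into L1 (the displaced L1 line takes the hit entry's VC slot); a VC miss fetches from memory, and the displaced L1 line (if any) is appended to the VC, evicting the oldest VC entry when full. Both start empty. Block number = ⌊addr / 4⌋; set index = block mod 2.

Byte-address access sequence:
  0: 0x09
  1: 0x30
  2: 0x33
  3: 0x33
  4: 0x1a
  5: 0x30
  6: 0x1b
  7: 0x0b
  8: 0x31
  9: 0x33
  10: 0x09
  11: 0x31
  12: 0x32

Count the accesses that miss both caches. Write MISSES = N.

MISSES = 3

#0 0x9→b2/s0 MISS; vc=[]
#1 0x30→b12/s0 MISS; vc=[2]
#2 0x33→b12/s0 L1-HIT; vc=[2]
#3 0x33→b12/s0 L1-HIT; vc=[2]
#4 0x1a→b6/s0 MISS; vc=[2,12]
#5 0x30→b12/s0 VC-HIT; vc=[2,6]
#6 0x1b→b6/s0 VC-HIT; vc=[2,12]
#7 0xb→b2/s0 VC-HIT; vc=[6,12]
#8 0x31→b12/s0 VC-HIT; vc=[6,2]
#9 0x33→b12/s0 L1-HIT; vc=[6,2]
#10 0x9→b2/s0 VC-HIT; vc=[6,12]
#11 0x31→b12/s0 VC-HIT; vc=[6,2]
#12 0x32→b12/s0 L1-HIT; vc=[6,2]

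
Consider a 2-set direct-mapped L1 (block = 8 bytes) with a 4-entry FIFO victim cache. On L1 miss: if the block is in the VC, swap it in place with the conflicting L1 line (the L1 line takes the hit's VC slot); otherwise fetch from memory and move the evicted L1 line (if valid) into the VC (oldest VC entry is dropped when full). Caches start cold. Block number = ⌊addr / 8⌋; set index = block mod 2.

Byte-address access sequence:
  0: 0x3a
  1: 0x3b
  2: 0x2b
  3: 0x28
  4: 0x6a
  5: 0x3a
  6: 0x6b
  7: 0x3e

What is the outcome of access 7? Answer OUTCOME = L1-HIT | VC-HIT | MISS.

  [0] addr=0x3a blk=7 s=1: MISS | VC []
  [1] addr=0x3b blk=7 s=1: L1-HIT | VC []
  [2] addr=0x2b blk=5 s=1: MISS | VC [7]
  [3] addr=0x28 blk=5 s=1: L1-HIT | VC [7]
  [4] addr=0x6a blk=13 s=1: MISS | VC [7, 5]
  [5] addr=0x3a blk=7 s=1: VC-HIT | VC [13, 5]
  [6] addr=0x6b blk=13 s=1: VC-HIT | VC [7, 5]
  [7] addr=0x3e blk=7 s=1: VC-HIT | VC [13, 5]

OUTCOME = VC-HIT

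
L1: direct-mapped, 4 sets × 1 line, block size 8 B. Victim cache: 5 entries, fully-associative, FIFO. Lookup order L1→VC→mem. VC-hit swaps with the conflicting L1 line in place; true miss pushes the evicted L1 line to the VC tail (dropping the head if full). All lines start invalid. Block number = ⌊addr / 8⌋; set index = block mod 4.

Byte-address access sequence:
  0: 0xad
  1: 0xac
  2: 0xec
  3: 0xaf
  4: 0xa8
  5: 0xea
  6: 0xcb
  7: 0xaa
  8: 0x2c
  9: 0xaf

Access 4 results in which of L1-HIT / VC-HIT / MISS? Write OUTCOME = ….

OUTCOME = L1-HIT

  [0] addr=0xad blk=21 s=1: MISS | VC []
  [1] addr=0xac blk=21 s=1: L1-HIT | VC []
  [2] addr=0xec blk=29 s=1: MISS | VC [21]
  [3] addr=0xaf blk=21 s=1: VC-HIT | VC [29]
  [4] addr=0xa8 blk=21 s=1: L1-HIT | VC [29]
  [5] addr=0xea blk=29 s=1: VC-HIT | VC [21]
  [6] addr=0xcb blk=25 s=1: MISS | VC [21, 29]
  [7] addr=0xaa blk=21 s=1: VC-HIT | VC [25, 29]
  [8] addr=0x2c blk=5 s=1: MISS | VC [25, 29, 21]
  [9] addr=0xaf blk=21 s=1: VC-HIT | VC [25, 29, 5]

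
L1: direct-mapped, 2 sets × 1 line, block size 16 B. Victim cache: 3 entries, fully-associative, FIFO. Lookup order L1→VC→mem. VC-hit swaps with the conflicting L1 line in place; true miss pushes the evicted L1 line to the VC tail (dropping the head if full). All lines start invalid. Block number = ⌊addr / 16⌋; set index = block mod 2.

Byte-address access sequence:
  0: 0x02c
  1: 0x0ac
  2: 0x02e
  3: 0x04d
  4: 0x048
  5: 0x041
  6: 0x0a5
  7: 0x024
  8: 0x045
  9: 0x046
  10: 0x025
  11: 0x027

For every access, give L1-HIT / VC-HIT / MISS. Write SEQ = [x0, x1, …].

SEQ = [MISS, MISS, VC-HIT, MISS, L1-HIT, L1-HIT, VC-HIT, VC-HIT, VC-HIT, L1-HIT, VC-HIT, L1-HIT]

#0 0x2c→b2/s0 MISS; vc=[]
#1 0xac→b10/s0 MISS; vc=[2]
#2 0x2e→b2/s0 VC-HIT; vc=[10]
#3 0x4d→b4/s0 MISS; vc=[10,2]
#4 0x48→b4/s0 L1-HIT; vc=[10,2]
#5 0x41→b4/s0 L1-HIT; vc=[10,2]
#6 0xa5→b10/s0 VC-HIT; vc=[4,2]
#7 0x24→b2/s0 VC-HIT; vc=[4,10]
#8 0x45→b4/s0 VC-HIT; vc=[2,10]
#9 0x46→b4/s0 L1-HIT; vc=[2,10]
#10 0x25→b2/s0 VC-HIT; vc=[4,10]
#11 0x27→b2/s0 L1-HIT; vc=[4,10]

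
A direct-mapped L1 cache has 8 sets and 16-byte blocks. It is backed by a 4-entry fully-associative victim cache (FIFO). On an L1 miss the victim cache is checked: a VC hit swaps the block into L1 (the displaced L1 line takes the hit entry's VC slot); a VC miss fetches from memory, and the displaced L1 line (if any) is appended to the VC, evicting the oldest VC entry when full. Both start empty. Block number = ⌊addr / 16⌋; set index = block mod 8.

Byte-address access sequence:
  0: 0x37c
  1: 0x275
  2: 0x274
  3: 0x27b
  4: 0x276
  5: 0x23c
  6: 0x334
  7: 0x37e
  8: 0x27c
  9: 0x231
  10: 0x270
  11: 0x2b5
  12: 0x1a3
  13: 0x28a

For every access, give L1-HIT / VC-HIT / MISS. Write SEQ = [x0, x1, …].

SEQ = [MISS, MISS, L1-HIT, L1-HIT, L1-HIT, MISS, MISS, VC-HIT, VC-HIT, VC-HIT, L1-HIT, MISS, MISS, MISS]

  [0] addr=0x37c blk=55 s=7: MISS | VC []
  [1] addr=0x275 blk=39 s=7: MISS | VC [55]
  [2] addr=0x274 blk=39 s=7: L1-HIT | VC [55]
  [3] addr=0x27b blk=39 s=7: L1-HIT | VC [55]
  [4] addr=0x276 blk=39 s=7: L1-HIT | VC [55]
  [5] addr=0x23c blk=35 s=3: MISS | VC [55]
  [6] addr=0x334 blk=51 s=3: MISS | VC [55, 35]
  [7] addr=0x37e blk=55 s=7: VC-HIT | VC [39, 35]
  [8] addr=0x27c blk=39 s=7: VC-HIT | VC [55, 35]
  [9] addr=0x231 blk=35 s=3: VC-HIT | VC [55, 51]
  [10] addr=0x270 blk=39 s=7: L1-HIT | VC [55, 51]
  [11] addr=0x2b5 blk=43 s=3: MISS | VC [55, 51, 35]
  [12] addr=0x1a3 blk=26 s=2: MISS | VC [55, 51, 35]
  [13] addr=0x28a blk=40 s=0: MISS | VC [55, 51, 35]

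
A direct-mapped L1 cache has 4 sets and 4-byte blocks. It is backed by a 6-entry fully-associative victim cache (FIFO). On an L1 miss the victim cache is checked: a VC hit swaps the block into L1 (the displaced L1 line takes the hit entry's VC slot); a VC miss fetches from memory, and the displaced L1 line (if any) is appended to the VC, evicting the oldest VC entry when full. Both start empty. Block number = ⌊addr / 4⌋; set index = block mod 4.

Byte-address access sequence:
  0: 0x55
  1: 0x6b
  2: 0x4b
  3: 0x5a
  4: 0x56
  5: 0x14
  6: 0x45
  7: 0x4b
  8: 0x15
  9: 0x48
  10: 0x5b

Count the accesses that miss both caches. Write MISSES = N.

0: 0x55 (blk 21, set 1) → MISS  vc=[]
1: 0x6b (blk 26, set 2) → MISS  vc=[]
2: 0x4b (blk 18, set 2) → MISS  vc=[26]
3: 0x5a (blk 22, set 2) → MISS  vc=[26, 18]
4: 0x56 (blk 21, set 1) → L1-HIT  vc=[26, 18]
5: 0x14 (blk 5, set 1) → MISS  vc=[26, 18, 21]
6: 0x45 (blk 17, set 1) → MISS  vc=[26, 18, 21, 5]
7: 0x4b (blk 18, set 2) → VC-HIT  vc=[26, 22, 21, 5]
8: 0x15 (blk 5, set 1) → VC-HIT  vc=[26, 22, 21, 17]
9: 0x48 (blk 18, set 2) → L1-HIT  vc=[26, 22, 21, 17]
10: 0x5b (blk 22, set 2) → VC-HIT  vc=[26, 18, 21, 17]

MISSES = 6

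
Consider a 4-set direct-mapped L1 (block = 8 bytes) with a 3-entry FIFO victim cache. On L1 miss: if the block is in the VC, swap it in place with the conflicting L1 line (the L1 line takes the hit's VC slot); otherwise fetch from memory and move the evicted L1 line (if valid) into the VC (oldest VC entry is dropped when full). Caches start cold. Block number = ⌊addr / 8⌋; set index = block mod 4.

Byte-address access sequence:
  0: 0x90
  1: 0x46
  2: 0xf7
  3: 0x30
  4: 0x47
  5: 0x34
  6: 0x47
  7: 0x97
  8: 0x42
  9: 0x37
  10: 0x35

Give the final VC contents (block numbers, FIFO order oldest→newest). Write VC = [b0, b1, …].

#0 0x90→b18/s2 MISS; vc=[]
#1 0x46→b8/s0 MISS; vc=[]
#2 0xf7→b30/s2 MISS; vc=[18]
#3 0x30→b6/s2 MISS; vc=[18,30]
#4 0x47→b8/s0 L1-HIT; vc=[18,30]
#5 0x34→b6/s2 L1-HIT; vc=[18,30]
#6 0x47→b8/s0 L1-HIT; vc=[18,30]
#7 0x97→b18/s2 VC-HIT; vc=[6,30]
#8 0x42→b8/s0 L1-HIT; vc=[6,30]
#9 0x37→b6/s2 VC-HIT; vc=[18,30]
#10 0x35→b6/s2 L1-HIT; vc=[18,30]

VC = [18, 30]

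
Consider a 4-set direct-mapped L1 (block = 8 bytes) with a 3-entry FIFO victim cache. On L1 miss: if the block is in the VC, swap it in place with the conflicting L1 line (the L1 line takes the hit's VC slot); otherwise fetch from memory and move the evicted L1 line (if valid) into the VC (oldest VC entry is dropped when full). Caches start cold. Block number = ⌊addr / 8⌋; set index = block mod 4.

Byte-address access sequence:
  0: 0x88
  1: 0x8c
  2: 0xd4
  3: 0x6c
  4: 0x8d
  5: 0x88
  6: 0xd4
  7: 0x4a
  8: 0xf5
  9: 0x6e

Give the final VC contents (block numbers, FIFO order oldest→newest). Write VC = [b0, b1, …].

#0 0x88→b17/s1 MISS; vc=[]
#1 0x8c→b17/s1 L1-HIT; vc=[]
#2 0xd4→b26/s2 MISS; vc=[]
#3 0x6c→b13/s1 MISS; vc=[17]
#4 0x8d→b17/s1 VC-HIT; vc=[13]
#5 0x88→b17/s1 L1-HIT; vc=[13]
#6 0xd4→b26/s2 L1-HIT; vc=[13]
#7 0x4a→b9/s1 MISS; vc=[13,17]
#8 0xf5→b30/s2 MISS; vc=[13,17,26]
#9 0x6e→b13/s1 VC-HIT; vc=[9,17,26]

VC = [9, 17, 26]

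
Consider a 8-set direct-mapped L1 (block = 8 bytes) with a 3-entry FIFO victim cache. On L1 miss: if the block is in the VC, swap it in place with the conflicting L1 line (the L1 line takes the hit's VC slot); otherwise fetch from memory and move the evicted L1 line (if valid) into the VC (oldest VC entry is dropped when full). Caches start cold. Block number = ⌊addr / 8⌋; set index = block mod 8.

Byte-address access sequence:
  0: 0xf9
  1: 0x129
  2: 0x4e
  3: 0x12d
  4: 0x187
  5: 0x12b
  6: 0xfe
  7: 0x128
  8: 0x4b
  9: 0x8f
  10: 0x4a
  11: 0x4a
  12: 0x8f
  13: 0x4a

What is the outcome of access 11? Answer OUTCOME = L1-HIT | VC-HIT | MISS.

OUTCOME = L1-HIT

0: 0xf9 (blk 31, set 7) → MISS  vc=[]
1: 0x129 (blk 37, set 5) → MISS  vc=[]
2: 0x4e (blk 9, set 1) → MISS  vc=[]
3: 0x12d (blk 37, set 5) → L1-HIT  vc=[]
4: 0x187 (blk 48, set 0) → MISS  vc=[]
5: 0x12b (blk 37, set 5) → L1-HIT  vc=[]
6: 0xfe (blk 31, set 7) → L1-HIT  vc=[]
7: 0x128 (blk 37, set 5) → L1-HIT  vc=[]
8: 0x4b (blk 9, set 1) → L1-HIT  vc=[]
9: 0x8f (blk 17, set 1) → MISS  vc=[9]
10: 0x4a (blk 9, set 1) → VC-HIT  vc=[17]
11: 0x4a (blk 9, set 1) → L1-HIT  vc=[17]
12: 0x8f (blk 17, set 1) → VC-HIT  vc=[9]
13: 0x4a (blk 9, set 1) → VC-HIT  vc=[17]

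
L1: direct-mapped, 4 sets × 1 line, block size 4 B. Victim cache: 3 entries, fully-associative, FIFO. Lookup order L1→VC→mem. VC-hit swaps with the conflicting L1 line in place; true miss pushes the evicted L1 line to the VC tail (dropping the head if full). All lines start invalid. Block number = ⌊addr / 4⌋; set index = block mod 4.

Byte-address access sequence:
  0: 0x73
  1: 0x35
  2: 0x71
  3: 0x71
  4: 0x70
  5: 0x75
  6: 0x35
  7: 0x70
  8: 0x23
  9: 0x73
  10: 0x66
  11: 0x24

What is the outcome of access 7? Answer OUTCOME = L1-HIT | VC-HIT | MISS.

OUTCOME = L1-HIT

0: 0x73 (blk 28, set 0) → MISS  vc=[]
1: 0x35 (blk 13, set 1) → MISS  vc=[]
2: 0x71 (blk 28, set 0) → L1-HIT  vc=[]
3: 0x71 (blk 28, set 0) → L1-HIT  vc=[]
4: 0x70 (blk 28, set 0) → L1-HIT  vc=[]
5: 0x75 (blk 29, set 1) → MISS  vc=[13]
6: 0x35 (blk 13, set 1) → VC-HIT  vc=[29]
7: 0x70 (blk 28, set 0) → L1-HIT  vc=[29]
8: 0x23 (blk 8, set 0) → MISS  vc=[29, 28]
9: 0x73 (blk 28, set 0) → VC-HIT  vc=[29, 8]
10: 0x66 (blk 25, set 1) → MISS  vc=[29, 8, 13]
11: 0x24 (blk 9, set 1) → MISS  vc=[8, 13, 25]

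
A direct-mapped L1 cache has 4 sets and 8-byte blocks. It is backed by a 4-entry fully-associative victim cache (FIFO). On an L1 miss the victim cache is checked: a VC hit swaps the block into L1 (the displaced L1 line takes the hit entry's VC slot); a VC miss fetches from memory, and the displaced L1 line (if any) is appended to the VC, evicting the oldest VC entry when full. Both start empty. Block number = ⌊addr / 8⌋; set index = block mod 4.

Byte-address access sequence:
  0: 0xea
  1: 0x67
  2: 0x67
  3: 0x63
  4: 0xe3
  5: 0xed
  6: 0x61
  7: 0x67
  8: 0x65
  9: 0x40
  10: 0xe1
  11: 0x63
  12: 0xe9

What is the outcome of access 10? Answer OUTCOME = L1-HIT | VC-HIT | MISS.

OUTCOME = VC-HIT

#0 0xea→b29/s1 MISS; vc=[]
#1 0x67→b12/s0 MISS; vc=[]
#2 0x67→b12/s0 L1-HIT; vc=[]
#3 0x63→b12/s0 L1-HIT; vc=[]
#4 0xe3→b28/s0 MISS; vc=[12]
#5 0xed→b29/s1 L1-HIT; vc=[12]
#6 0x61→b12/s0 VC-HIT; vc=[28]
#7 0x67→b12/s0 L1-HIT; vc=[28]
#8 0x65→b12/s0 L1-HIT; vc=[28]
#9 0x40→b8/s0 MISS; vc=[28,12]
#10 0xe1→b28/s0 VC-HIT; vc=[8,12]
#11 0x63→b12/s0 VC-HIT; vc=[8,28]
#12 0xe9→b29/s1 L1-HIT; vc=[8,28]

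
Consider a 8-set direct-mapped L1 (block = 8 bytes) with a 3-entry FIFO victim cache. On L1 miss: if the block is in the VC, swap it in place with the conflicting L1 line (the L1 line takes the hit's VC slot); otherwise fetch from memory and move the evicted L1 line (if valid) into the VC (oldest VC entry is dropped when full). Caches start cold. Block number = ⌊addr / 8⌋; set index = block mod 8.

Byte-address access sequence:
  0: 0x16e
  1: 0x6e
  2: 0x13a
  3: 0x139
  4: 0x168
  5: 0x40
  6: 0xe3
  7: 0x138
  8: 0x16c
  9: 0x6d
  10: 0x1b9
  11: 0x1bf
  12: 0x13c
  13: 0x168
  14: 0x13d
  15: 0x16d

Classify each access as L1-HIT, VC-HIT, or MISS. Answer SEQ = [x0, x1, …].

0: 0x16e (blk 45, set 5) → MISS  vc=[]
1: 0x6e (blk 13, set 5) → MISS  vc=[45]
2: 0x13a (blk 39, set 7) → MISS  vc=[45]
3: 0x139 (blk 39, set 7) → L1-HIT  vc=[45]
4: 0x168 (blk 45, set 5) → VC-HIT  vc=[13]
5: 0x40 (blk 8, set 0) → MISS  vc=[13]
6: 0xe3 (blk 28, set 4) → MISS  vc=[13]
7: 0x138 (blk 39, set 7) → L1-HIT  vc=[13]
8: 0x16c (blk 45, set 5) → L1-HIT  vc=[13]
9: 0x6d (blk 13, set 5) → VC-HIT  vc=[45]
10: 0x1b9 (blk 55, set 7) → MISS  vc=[45, 39]
11: 0x1bf (blk 55, set 7) → L1-HIT  vc=[45, 39]
12: 0x13c (blk 39, set 7) → VC-HIT  vc=[45, 55]
13: 0x168 (blk 45, set 5) → VC-HIT  vc=[13, 55]
14: 0x13d (blk 39, set 7) → L1-HIT  vc=[13, 55]
15: 0x16d (blk 45, set 5) → L1-HIT  vc=[13, 55]

SEQ = [MISS, MISS, MISS, L1-HIT, VC-HIT, MISS, MISS, L1-HIT, L1-HIT, VC-HIT, MISS, L1-HIT, VC-HIT, VC-HIT, L1-HIT, L1-HIT]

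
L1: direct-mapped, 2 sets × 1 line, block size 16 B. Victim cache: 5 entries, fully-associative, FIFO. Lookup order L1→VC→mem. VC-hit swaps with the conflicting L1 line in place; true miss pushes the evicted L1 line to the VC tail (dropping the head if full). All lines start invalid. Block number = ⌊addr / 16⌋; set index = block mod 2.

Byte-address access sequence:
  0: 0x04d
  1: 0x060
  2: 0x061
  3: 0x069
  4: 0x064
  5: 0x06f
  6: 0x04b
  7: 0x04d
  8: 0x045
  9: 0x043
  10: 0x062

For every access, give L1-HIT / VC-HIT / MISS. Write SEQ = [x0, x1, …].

0: 0x4d (blk 4, set 0) → MISS  vc=[]
1: 0x60 (blk 6, set 0) → MISS  vc=[4]
2: 0x61 (blk 6, set 0) → L1-HIT  vc=[4]
3: 0x69 (blk 6, set 0) → L1-HIT  vc=[4]
4: 0x64 (blk 6, set 0) → L1-HIT  vc=[4]
5: 0x6f (blk 6, set 0) → L1-HIT  vc=[4]
6: 0x4b (blk 4, set 0) → VC-HIT  vc=[6]
7: 0x4d (blk 4, set 0) → L1-HIT  vc=[6]
8: 0x45 (blk 4, set 0) → L1-HIT  vc=[6]
9: 0x43 (blk 4, set 0) → L1-HIT  vc=[6]
10: 0x62 (blk 6, set 0) → VC-HIT  vc=[4]

SEQ = [MISS, MISS, L1-HIT, L1-HIT, L1-HIT, L1-HIT, VC-HIT, L1-HIT, L1-HIT, L1-HIT, VC-HIT]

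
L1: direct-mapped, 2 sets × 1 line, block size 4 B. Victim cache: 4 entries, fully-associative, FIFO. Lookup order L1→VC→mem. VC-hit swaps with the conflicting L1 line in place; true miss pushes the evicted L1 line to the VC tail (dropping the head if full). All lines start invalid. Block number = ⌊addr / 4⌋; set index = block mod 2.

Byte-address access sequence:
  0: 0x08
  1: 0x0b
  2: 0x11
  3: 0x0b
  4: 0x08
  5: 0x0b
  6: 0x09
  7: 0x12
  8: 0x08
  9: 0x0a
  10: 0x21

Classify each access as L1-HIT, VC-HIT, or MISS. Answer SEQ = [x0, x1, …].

  [0] addr=0x8 blk=2 s=0: MISS | VC []
  [1] addr=0xb blk=2 s=0: L1-HIT | VC []
  [2] addr=0x11 blk=4 s=0: MISS | VC [2]
  [3] addr=0xb blk=2 s=0: VC-HIT | VC [4]
  [4] addr=0x8 blk=2 s=0: L1-HIT | VC [4]
  [5] addr=0xb blk=2 s=0: L1-HIT | VC [4]
  [6] addr=0x9 blk=2 s=0: L1-HIT | VC [4]
  [7] addr=0x12 blk=4 s=0: VC-HIT | VC [2]
  [8] addr=0x8 blk=2 s=0: VC-HIT | VC [4]
  [9] addr=0xa blk=2 s=0: L1-HIT | VC [4]
  [10] addr=0x21 blk=8 s=0: MISS | VC [4, 2]

SEQ = [MISS, L1-HIT, MISS, VC-HIT, L1-HIT, L1-HIT, L1-HIT, VC-HIT, VC-HIT, L1-HIT, MISS]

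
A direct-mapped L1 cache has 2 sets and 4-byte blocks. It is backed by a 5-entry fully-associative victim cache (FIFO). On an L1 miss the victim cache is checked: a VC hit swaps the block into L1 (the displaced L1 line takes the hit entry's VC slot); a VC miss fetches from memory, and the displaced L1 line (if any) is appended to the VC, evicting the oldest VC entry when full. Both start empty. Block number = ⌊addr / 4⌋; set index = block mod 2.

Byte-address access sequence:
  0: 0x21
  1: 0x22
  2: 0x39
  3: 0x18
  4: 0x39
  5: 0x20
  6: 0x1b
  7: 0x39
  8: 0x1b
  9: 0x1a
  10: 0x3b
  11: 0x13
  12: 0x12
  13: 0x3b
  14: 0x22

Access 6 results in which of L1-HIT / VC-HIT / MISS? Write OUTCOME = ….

OUTCOME = VC-HIT

0: 0x21 (blk 8, set 0) → MISS  vc=[]
1: 0x22 (blk 8, set 0) → L1-HIT  vc=[]
2: 0x39 (blk 14, set 0) → MISS  vc=[8]
3: 0x18 (blk 6, set 0) → MISS  vc=[8, 14]
4: 0x39 (blk 14, set 0) → VC-HIT  vc=[8, 6]
5: 0x20 (blk 8, set 0) → VC-HIT  vc=[14, 6]
6: 0x1b (blk 6, set 0) → VC-HIT  vc=[14, 8]
7: 0x39 (blk 14, set 0) → VC-HIT  vc=[6, 8]
8: 0x1b (blk 6, set 0) → VC-HIT  vc=[14, 8]
9: 0x1a (blk 6, set 0) → L1-HIT  vc=[14, 8]
10: 0x3b (blk 14, set 0) → VC-HIT  vc=[6, 8]
11: 0x13 (blk 4, set 0) → MISS  vc=[6, 8, 14]
12: 0x12 (blk 4, set 0) → L1-HIT  vc=[6, 8, 14]
13: 0x3b (blk 14, set 0) → VC-HIT  vc=[6, 8, 4]
14: 0x22 (blk 8, set 0) → VC-HIT  vc=[6, 14, 4]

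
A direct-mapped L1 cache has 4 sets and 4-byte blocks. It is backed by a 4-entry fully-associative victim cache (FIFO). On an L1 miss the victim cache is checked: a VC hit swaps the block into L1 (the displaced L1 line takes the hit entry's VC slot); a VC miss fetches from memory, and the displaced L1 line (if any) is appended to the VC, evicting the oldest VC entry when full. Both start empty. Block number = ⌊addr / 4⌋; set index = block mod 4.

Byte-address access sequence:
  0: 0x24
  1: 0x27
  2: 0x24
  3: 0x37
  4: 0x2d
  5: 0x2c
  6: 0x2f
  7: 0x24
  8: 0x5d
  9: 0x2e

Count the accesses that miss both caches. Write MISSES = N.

MISSES = 4

#0 0x24→b9/s1 MISS; vc=[]
#1 0x27→b9/s1 L1-HIT; vc=[]
#2 0x24→b9/s1 L1-HIT; vc=[]
#3 0x37→b13/s1 MISS; vc=[9]
#4 0x2d→b11/s3 MISS; vc=[9]
#5 0x2c→b11/s3 L1-HIT; vc=[9]
#6 0x2f→b11/s3 L1-HIT; vc=[9]
#7 0x24→b9/s1 VC-HIT; vc=[13]
#8 0x5d→b23/s3 MISS; vc=[13,11]
#9 0x2e→b11/s3 VC-HIT; vc=[13,23]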